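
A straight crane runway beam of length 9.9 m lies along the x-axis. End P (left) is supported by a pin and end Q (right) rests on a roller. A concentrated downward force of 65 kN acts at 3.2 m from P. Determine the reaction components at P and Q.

Taking moments about P: Q_y·9.9 − 65·3.2 = 0 → Q_y = 208/9.9 = 21.0101 ≈ 21.01 kN.
ΣF_y = 0: P_y + 21.0101 − 65 = 0 → P_y = 43.99 kN.
ΣF_x = 0: no horizontal applied forces, so P_x = 0.

P_x = 0, P_y = 43.99 kN, Q_y = 21.01 kN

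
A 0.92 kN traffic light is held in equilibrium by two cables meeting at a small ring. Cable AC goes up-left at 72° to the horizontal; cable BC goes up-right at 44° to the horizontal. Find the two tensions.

ΣF_x = 0: −T_AC·cos72° + T_BC·cos44° = 0 → T_BC = 0.429584·T_AC.
ΣF_y = 0: T_AC·sin72° + T_BC·sin44° = 0.92.
Substitute: T_AC·(0.951057 + 0.429584·0.694658) = 0.92 → T_AC = 0.736312 ≈ 0.7363 kN.
Then T_BC = 0.429584 × 0.736312 = 0.3163 kN.

T_AC = 0.7363 kN, T_BC = 0.3163 kN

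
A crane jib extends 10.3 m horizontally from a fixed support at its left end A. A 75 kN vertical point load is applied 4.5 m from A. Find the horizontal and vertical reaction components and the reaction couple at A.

ΣF_x = 0: A_x = 0.
ΣF_y = 0: A_y − 75 = 0 → A_y = 75.00 kN.
ΣM about A: M_A − 75·4.5 = 0 → M_A = 337.5 kN·m.

A_x = 0, A_y = 75.00 kN, M_A = 337.5 kN·m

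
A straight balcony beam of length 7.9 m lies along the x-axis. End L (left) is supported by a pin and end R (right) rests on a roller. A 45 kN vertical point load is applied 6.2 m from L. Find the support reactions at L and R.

Moments about L: R_y·7.9 − 45·6.2 = 0 → R_y = 279/7.9 = 35.3165 ≈ 35.32 kN.
ΣF_y = 0: L_y + 35.3165 − 45 = 0 → L_y = 9.684 kN.
ΣF_x = 0: no horizontal applied forces, so L_x = 0.

L_x = 0, L_y = 9.684 kN, R_y = 35.32 kN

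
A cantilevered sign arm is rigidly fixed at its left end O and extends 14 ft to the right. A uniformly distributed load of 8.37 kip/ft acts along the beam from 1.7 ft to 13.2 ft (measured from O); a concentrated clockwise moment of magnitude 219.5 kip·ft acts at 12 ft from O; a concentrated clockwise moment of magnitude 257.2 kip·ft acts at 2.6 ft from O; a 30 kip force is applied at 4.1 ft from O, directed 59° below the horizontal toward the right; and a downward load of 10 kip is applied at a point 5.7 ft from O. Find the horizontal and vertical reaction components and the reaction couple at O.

Resultant of the distributed load: 8.37 × 11.5 = 96.255 kip at 7.45 ft from O.
ΣF_x = 0: O_x + 30·cos59° = 0 → O_x = -15.45 kip.
ΣF_y = 0: O_y − 8.37·11.5 − 30·sin59° − 10 = 0 → O_y = 132.0 kip.
ΣM about O: M_O − (8.37·11.5)·7.45 − 219.5 − 257.2 − 30·sin59°·4.1 − 10·5.7 = 0 → M_O = 1356 kip·ft.

O_x = -15.45 kip, O_y = 132.0 kip, M_O = 1356 kip·ft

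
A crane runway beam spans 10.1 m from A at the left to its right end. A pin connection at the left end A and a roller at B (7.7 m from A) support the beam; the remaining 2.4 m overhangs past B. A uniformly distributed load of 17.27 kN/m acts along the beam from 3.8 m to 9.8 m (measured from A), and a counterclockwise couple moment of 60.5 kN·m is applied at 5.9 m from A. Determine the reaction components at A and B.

A_x = 0, A_y = 19.97 kN, B_y = 83.65 kN

Resultant of the distributed load: 17.27 × 6 = 103.62 kN at 6.8 m from A.
ΣM about A: B_y·7.7 − (17.27·6)·6.8 + 60.5 = 0 → B_y = 644.116/7.7 = 83.6514 ≈ 83.65 kN.
ΣF_y = 0: A_y + 83.6514 − 17.27·6 = 0 → A_y = 19.97 kN.
ΣF_x = 0: no horizontal applied forces, so A_x = 0.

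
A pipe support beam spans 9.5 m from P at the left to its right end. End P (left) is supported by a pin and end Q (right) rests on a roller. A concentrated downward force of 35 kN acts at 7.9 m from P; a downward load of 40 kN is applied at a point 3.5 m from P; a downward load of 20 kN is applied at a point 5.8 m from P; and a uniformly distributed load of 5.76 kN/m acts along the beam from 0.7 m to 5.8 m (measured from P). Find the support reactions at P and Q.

P_x = 0, P_y = 58.27 kN, Q_y = 66.10 kN

Resultant of the distributed load: 5.76 × 5.1 = 29.376 kN at 3.25 m from P.
Moments about P: Q_y·9.5 − 35·7.9 − 40·3.5 − 20·5.8 − (5.76·5.1)·3.25 = 0 → Q_y = 627.972/9.5 = 66.1023 ≈ 66.10 kN.
ΣF_y = 0: P_y + 66.1023 − 35 − 40 − 20 − 5.76·5.1 = 0 → P_y = 58.27 kN.
ΣF_x = 0: no horizontal applied forces, so P_x = 0.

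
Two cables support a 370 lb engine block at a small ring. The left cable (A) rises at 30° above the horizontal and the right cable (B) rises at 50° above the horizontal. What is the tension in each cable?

ΣF_x = 0: −T_A·cos30° + T_B·cos50° = 0 → T_B = 1.3473·T_A.
ΣF_y = 0: T_A·sin30° + T_B·sin50° = 370.
Substitute: T_A·(0.5 + 1.3473·0.766044) = 370 → T_A = 241.5 lb.
Then T_B = 1.3473 × 241.5 = 325.4 lb.

T_A = 241.5 lb, T_B = 325.4 lb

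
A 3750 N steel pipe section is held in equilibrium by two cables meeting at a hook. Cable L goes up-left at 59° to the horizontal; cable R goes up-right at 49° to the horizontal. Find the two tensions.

T_L = 2587 N, T_R = 2031 N

ΣF_x = 0: −T_L·cos59° + T_R·cos49° = 0 → T_R = 0.785048·T_L.
ΣF_y = 0: T_L·sin59° + T_R·sin49° = 3750.
Substitute: T_L·(0.857167 + 0.785048·0.75471) = 3750 → T_L = 2586.83 ≈ 2587 N.
Then T_R = 0.785048 × 2586.83 = 2031 N.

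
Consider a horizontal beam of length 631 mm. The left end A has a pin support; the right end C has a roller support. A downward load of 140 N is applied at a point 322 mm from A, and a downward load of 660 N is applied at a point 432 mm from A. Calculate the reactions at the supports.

Taking moments about A: C_y·631 − 140·322 − 660·432 = 0 → C_y = 330200/631 = 523.296 ≈ 523.3 N.
ΣF_y = 0: A_y + 523.296 − 140 − 660 = 0 → A_y = 276.7 N.
ΣF_x = 0: no horizontal applied forces, so A_x = 0.

A_x = 0, A_y = 276.7 N, C_y = 523.3 N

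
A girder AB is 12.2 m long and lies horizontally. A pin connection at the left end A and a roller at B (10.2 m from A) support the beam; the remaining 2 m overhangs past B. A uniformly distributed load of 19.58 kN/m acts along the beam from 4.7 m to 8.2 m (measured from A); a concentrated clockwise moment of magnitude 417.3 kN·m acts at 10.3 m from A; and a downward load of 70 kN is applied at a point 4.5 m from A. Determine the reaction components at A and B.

Resultant of the distributed load: 19.58 × 3.5 = 68.53 kN at 6.45 m from A.
Taking moments about A: B_y·10.2 − (19.58·3.5)·6.45 − 417.3 − 70·4.5 = 0 → B_y = 1174.3185/10.2 = 115.129 ≈ 115.1 kN.
ΣF_y = 0: A_y + 115.129 − 19.58·3.5 − 70 = 0 → A_y = 23.40 kN.
ΣF_x = 0: no horizontal applied forces, so A_x = 0.

A_x = 0, A_y = 23.40 kN, B_y = 115.1 kN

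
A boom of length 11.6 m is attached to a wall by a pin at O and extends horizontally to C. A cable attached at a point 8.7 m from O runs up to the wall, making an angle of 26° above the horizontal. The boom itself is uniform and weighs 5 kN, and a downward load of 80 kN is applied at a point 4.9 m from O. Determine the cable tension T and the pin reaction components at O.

ΣM about O: T·sin26°·8.7 − 5·5.8 − 80·4.9 = 0 → T = 421/(8.7·0.438371) = 110.388 ≈ 110.4 kN.
ΣF_x = 0: O_x − T·cos26° = 0 → O_x = 110.388 × 0.898794 = 99.22 kN.
ΣF_y = 0: O_y + T·sin26° − 5 − 80 = 0 → O_y = 85 − 110.388 × 0.438371 = 36.61 kN.

T = 110.4 kN, O_x = 99.22 kN, O_y = 36.61 kN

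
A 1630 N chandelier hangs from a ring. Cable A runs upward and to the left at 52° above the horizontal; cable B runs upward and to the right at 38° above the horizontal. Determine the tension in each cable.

ΣF_x = 0: −T_A·cos52° + T_B·cos38° = 0 → T_B = 0.781286·T_A.
ΣF_y = 0: T_A·sin52° + T_B·sin38° = 1630.
Substitute: T_A·(0.788011 + 0.781286·0.615661) = 1630 → T_A = 1284.46 ≈ 1284 N.
Then T_B = 0.781286 × 1284.46 = 1004 N.

T_A = 1284 N, T_B = 1004 N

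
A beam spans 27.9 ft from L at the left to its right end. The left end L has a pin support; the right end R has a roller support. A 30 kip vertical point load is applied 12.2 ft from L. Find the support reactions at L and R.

L_x = 0, L_y = 16.88 kip, R_y = 13.12 kip

Taking moments about L: R_y·27.9 − 30·12.2 = 0 → R_y = 366/27.9 = 13.1183 ≈ 13.12 kip.
ΣF_y = 0: L_y + 13.1183 − 30 = 0 → L_y = 16.88 kip.
ΣF_x = 0: no horizontal applied forces, so L_x = 0.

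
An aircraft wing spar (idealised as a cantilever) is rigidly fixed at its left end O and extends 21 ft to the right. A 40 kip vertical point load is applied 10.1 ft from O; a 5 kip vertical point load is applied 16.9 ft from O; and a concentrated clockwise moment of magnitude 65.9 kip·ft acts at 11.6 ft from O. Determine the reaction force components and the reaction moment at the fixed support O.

O_x = 0, O_y = 45.00 kip, M_O = 554.4 kip·ft

ΣF_x = 0: O_x = 0.
ΣF_y = 0: O_y − 40 − 5 = 0 → O_y = 45.00 kip.
ΣM about O: M_O − 40·10.1 − 5·16.9 − 65.9 = 0 → M_O = 554.4 kip·ft.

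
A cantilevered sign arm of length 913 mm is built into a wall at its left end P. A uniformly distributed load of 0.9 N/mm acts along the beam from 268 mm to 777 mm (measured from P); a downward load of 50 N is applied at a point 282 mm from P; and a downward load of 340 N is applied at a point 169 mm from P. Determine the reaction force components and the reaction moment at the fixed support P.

Resultant of the distributed load: 0.9 × 509 = 458.1 N at 522.5 mm from P.
ΣF_x = 0: P_x = 0.
ΣF_y = 0: P_y − 0.9·509 − 50 − 340 = 0 → P_y = 848.1 N.
ΣM about P: M_P − (0.9·509)·522.5 − 50·282 − 340·169 = 0 → M_P = 310900 N·mm.

P_x = 0, P_y = 848.1 N, M_P = 310900 N·mm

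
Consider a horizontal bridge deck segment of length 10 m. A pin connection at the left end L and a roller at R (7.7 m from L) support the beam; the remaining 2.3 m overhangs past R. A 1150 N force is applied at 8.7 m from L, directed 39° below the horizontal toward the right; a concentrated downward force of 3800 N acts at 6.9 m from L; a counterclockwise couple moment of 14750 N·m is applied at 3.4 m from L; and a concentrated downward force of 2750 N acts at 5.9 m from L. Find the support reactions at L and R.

L_x = -893.7 N, L_y = 2859 N, R_y = 4414 N

Taking moments about L: R_y·7.7 − 1150·sin39°·8.7 − 3800·6.9 + 14750 − 2750·5.9 = 0 → R_y = 33991.4/7.7 = 4414.47 ≈ 4414 N.
ΣF_y = 0: L_y + 4414.47 − 1150·sin39° − 3800 − 2750 = 0 → L_y = 2859 N.
ΣF_x = 0: L_x + 1150·cos39° = 0 → L_x = -893.7 N.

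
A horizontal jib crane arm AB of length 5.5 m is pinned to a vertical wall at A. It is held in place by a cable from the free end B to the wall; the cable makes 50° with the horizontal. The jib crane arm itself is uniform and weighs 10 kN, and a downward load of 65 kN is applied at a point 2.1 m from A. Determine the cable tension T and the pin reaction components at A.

T = 38.92 kN, A_x = 25.02 kN, A_y = 45.18 kN

ΣM about A: T·sin50°·5.5 − 10·2.75 − 65·2.1 = 0 → T = 164/(5.5·0.766044) = 38.9249 ≈ 38.92 kN.
ΣF_x = 0: A_x − T·cos50° = 0 → A_x = 38.9249 × 0.642788 = 25.02 kN.
ΣF_y = 0: A_y + T·sin50° − 10 − 65 = 0 → A_y = 75 − 38.9249 × 0.766044 = 45.18 kN.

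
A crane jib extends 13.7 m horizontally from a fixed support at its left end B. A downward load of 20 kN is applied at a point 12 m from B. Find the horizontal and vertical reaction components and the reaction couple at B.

ΣF_x = 0: B_x = 0.
ΣF_y = 0: B_y − 20 = 0 → B_y = 20.00 kN.
ΣM about B: M_B − 20·12 = 0 → M_B = 240.0 kN·m.

B_x = 0, B_y = 20.00 kN, M_B = 240.0 kN·m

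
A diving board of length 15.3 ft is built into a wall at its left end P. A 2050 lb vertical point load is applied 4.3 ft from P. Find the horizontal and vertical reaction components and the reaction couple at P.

P_x = 0, P_y = 2050 lb, M_P = 8815 lb·ft

ΣF_x = 0: P_x = 0.
ΣF_y = 0: P_y − 2050 = 0 → P_y = 2050 lb.
ΣM about P: M_P − 2050·4.3 = 0 → M_P = 8815 lb·ft.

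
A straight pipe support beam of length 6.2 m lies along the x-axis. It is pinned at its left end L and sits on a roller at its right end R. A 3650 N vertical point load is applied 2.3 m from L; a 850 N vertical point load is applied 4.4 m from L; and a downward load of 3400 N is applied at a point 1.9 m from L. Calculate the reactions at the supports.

Moments about L: R_y·6.2 − 3650·2.3 − 850·4.4 − 3400·1.9 = 0 → R_y = 18595/6.2 = 2999.19 ≈ 2999 N.
ΣF_y = 0: L_y + 2999.19 − 3650 − 850 − 3400 = 0 → L_y = 4901 N.
ΣF_x = 0: no horizontal applied forces, so L_x = 0.

L_x = 0, L_y = 4901 N, R_y = 2999 N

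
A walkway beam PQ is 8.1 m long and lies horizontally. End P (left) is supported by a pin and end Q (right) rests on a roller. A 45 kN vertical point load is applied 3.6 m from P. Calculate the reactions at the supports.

P_x = 0, P_y = 25.00 kN, Q_y = 20.00 kN

Moments about P: Q_y·8.1 − 45·3.6 = 0 → Q_y = 162/8.1 = 20.00 kN.
ΣF_y = 0: P_y + 20 − 45 = 0 → P_y = 25.00 kN.
ΣF_x = 0: no horizontal applied forces, so P_x = 0.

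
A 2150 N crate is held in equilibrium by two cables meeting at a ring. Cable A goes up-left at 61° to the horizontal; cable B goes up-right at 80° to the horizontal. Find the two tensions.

T_A = 593.2 N, T_B = 1656 N

ΣF_x = 0: −T_A·cos61° + T_B·cos80° = 0 → T_B = 2.79191·T_A.
ΣF_y = 0: T_A·sin61° + T_B·sin80° = 2150.
Substitute: T_A·(0.87462 + 2.79191·0.984808) = 2150 → T_A = 593.248 ≈ 593.2 N.
Then T_B = 2.79191 × 593.248 = 1656 N.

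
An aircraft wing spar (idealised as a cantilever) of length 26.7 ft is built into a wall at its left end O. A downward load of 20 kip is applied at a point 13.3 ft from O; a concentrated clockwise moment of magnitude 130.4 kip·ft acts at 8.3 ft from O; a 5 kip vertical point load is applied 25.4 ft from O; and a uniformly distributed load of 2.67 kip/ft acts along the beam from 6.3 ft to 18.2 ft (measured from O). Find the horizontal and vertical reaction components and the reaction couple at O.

Resultant of the distributed load: 2.67 × 11.9 = 31.773 kip at 12.25 ft from O.
ΣF_x = 0: O_x = 0.
ΣF_y = 0: O_y − 20 − 5 − 2.67·11.9 = 0 → O_y = 56.77 kip.
ΣM about O: M_O − 20·13.3 − 130.4 − 5·25.4 − (2.67·11.9)·12.25 = 0 → M_O = 912.6 kip·ft.

O_x = 0, O_y = 56.77 kip, M_O = 912.6 kip·ft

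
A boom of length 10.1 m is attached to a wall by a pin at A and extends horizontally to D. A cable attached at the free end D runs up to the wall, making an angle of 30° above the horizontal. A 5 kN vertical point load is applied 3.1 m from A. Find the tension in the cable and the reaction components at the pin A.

T = 3.069 kN, A_x = 2.658 kN, A_y = 3.465 kN

ΣM about A: T·sin30°·10.1 − 5·3.1 = 0 → T = 15.5/(10.1·0.5) = 3.06931 ≈ 3.069 kN.
ΣF_x = 0: A_x − T·cos30° = 0 → A_x = 3.06931 × 0.866025 = 2.658 kN.
ΣF_y = 0: A_y + T·sin30° − 5 = 0 → A_y = 5 − 3.06931 × 0.5 = 3.465 kN.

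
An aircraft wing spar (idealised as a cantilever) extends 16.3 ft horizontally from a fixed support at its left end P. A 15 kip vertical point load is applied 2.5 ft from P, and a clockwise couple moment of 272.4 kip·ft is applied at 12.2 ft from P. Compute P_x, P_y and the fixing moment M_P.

P_x = 0, P_y = 15.00 kip, M_P = 309.9 kip·ft

ΣF_x = 0: P_x = 0.
ΣF_y = 0: P_y − 15 = 0 → P_y = 15.00 kip.
ΣM about P: M_P − 15·2.5 − 272.4 = 0 → M_P = 309.9 kip·ft.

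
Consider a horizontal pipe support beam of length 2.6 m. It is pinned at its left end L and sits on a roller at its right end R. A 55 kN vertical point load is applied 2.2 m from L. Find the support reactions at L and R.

Moments about L: R_y·2.6 − 55·2.2 = 0 → R_y = 121/2.6 = 46.5385 ≈ 46.54 kN.
ΣF_y = 0: L_y + 46.5385 − 55 = 0 → L_y = 8.462 kN.
ΣF_x = 0: no horizontal applied forces, so L_x = 0.

L_x = 0, L_y = 8.462 kN, R_y = 46.54 kN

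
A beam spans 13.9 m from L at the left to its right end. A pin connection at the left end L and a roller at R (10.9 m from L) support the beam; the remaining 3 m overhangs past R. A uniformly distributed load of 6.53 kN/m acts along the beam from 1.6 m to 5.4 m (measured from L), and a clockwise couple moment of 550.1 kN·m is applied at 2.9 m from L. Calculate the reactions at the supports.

L_x = 0, L_y = -33.62 kN, R_y = 58.44 kN

Resultant of the distributed load: 6.53 × 3.8 = 24.814 kN at 3.5 m from L.
ΣM about L: R_y·10.9 − (6.53·3.8)·3.5 − 550.1 = 0 → R_y = 636.949/10.9 = 58.4357 ≈ 58.44 kN.
ΣF_y = 0: L_y + 58.4357 − 6.53·3.8 = 0 → L_y = -33.62 kN.
ΣF_x = 0: no horizontal applied forces, so L_x = 0.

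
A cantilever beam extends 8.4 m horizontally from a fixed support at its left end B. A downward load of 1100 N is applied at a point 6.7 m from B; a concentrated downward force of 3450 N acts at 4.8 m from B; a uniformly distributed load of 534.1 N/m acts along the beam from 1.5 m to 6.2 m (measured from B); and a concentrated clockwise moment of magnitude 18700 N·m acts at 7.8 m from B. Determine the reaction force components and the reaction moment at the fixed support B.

B_x = 0, B_y = 7060 N, M_B = 52290 N·m

Resultant of the distributed load: 534.1 × 4.7 = 2510.27 N at 3.85 m from B.
ΣF_x = 0: B_x = 0.
ΣF_y = 0: B_y − 1100 − 3450 − 534.1·4.7 = 0 → B_y = 7060 N.
ΣM about B: M_B − 1100·6.7 − 3450·4.8 − (534.1·4.7)·3.85 − 18700 = 0 → M_B = 52290 N·m.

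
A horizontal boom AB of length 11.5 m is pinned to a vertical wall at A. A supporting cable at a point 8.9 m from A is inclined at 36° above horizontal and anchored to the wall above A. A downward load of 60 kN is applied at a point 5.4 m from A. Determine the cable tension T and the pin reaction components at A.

T = 61.94 kN, A_x = 50.11 kN, A_y = 23.60 kN

ΣM about A: T·sin36°·8.9 − 60·5.4 = 0 → T = 324/(8.9·0.587785) = 61.9351 ≈ 61.94 kN.
ΣF_x = 0: A_x − T·cos36° = 0 → A_x = 61.9351 × 0.809017 = 50.11 kN.
ΣF_y = 0: A_y + T·sin36° − 60 = 0 → A_y = 60 − 61.9351 × 0.587785 = 23.60 kN.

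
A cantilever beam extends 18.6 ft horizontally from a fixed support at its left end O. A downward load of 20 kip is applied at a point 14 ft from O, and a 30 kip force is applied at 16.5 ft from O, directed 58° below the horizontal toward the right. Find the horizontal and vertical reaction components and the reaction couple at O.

ΣF_x = 0: O_x + 30·cos58° = 0 → O_x = -15.90 kip.
ΣF_y = 0: O_y − 20 − 30·sin58° = 0 → O_y = 45.44 kip.
ΣM about O: M_O − 20·14 − 30·sin58°·16.5 = 0 → M_O = 699.8 kip·ft.

O_x = -15.90 kip, O_y = 45.44 kip, M_O = 699.8 kip·ft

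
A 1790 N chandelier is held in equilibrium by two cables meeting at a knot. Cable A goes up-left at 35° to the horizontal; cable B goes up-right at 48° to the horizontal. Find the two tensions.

T_A = 1207 N, T_B = 1477 N

ΣF_x = 0: −T_A·cos35° + T_B·cos48° = 0 → T_B = 1.2242·T_A.
ΣF_y = 0: T_A·sin35° + T_B·sin48° = 1790.
Substitute: T_A·(0.573576 + 1.2242·0.743145) = 1790 → T_A = 1206.74 ≈ 1207 N.
Then T_B = 1.2242 × 1206.74 = 1477 N.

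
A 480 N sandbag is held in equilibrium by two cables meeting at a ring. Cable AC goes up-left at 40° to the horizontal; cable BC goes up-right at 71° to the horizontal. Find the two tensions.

ΣF_x = 0: −T_AC·cos40° + T_BC·cos71° = 0 → T_BC = 2.35295·T_AC.
ΣF_y = 0: T_AC·sin40° + T_BC·sin71° = 480.
Substitute: T_AC·(0.642788 + 2.35295·0.945519) = 480 → T_AC = 167.39 ≈ 167.4 N.
Then T_BC = 2.35295 × 167.39 = 393.9 N.

T_AC = 167.4 N, T_BC = 393.9 N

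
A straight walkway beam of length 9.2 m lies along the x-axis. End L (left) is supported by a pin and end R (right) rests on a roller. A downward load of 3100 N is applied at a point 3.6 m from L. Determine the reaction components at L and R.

Taking moments about L: R_y·9.2 − 3100·3.6 = 0 → R_y = 11160/9.2 = 1213.04 ≈ 1213 N.
ΣF_y = 0: L_y + 1213.04 − 3100 = 0 → L_y = 1887 N.
ΣF_x = 0: no horizontal applied forces, so L_x = 0.

L_x = 0, L_y = 1887 N, R_y = 1213 N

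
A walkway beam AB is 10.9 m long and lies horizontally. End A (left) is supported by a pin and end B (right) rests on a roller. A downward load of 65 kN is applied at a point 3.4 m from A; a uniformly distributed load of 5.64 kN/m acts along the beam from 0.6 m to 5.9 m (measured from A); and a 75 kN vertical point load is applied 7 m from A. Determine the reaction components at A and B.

A_x = 0, A_y = 92.54 kN, B_y = 77.35 kN

Resultant of the distributed load: 5.64 × 5.3 = 29.892 kN at 3.25 m from A.
Moments about A: B_y·10.9 − 65·3.4 − (5.64·5.3)·3.25 − 75·7 = 0 → B_y = 843.149/10.9 = 77.3531 ≈ 77.35 kN.
ΣF_y = 0: A_y + 77.3531 − 65 − 5.64·5.3 − 75 = 0 → A_y = 92.54 kN.
ΣF_x = 0: no horizontal applied forces, so A_x = 0.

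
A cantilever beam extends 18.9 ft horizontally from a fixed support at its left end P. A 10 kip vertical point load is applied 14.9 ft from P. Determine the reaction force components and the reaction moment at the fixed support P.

ΣF_x = 0: P_x = 0.
ΣF_y = 0: P_y − 10 = 0 → P_y = 10.00 kip.
ΣM about P: M_P − 10·14.9 = 0 → M_P = 149.0 kip·ft.

P_x = 0, P_y = 10.00 kip, M_P = 149.0 kip·ft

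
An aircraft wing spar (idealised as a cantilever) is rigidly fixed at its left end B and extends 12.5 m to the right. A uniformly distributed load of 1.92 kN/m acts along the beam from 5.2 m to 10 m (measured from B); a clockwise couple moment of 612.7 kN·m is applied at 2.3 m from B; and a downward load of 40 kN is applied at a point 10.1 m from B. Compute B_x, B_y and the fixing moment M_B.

Resultant of the distributed load: 1.92 × 4.8 = 9.216 kN at 7.6 m from B.
ΣF_x = 0: B_x = 0.
ΣF_y = 0: B_y − 1.92·4.8 − 40 = 0 → B_y = 49.22 kN.
ΣM about B: M_B − (1.92·4.8)·7.6 − 612.7 − 40·10.1 = 0 → M_B = 1087 kN·m.

B_x = 0, B_y = 49.22 kN, M_B = 1087 kN·m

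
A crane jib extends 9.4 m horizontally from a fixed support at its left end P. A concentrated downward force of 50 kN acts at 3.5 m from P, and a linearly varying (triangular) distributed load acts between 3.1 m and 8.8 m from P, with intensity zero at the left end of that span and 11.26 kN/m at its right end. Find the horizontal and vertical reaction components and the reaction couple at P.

Resultant of the triangular load: ½ × 11.26 × 5.7 = 32.091 kN, acting at 6.9 m from P (one-third of the span from the peak).
ΣF_x = 0: P_x = 0.
ΣF_y = 0: P_y − 50 − ½·11.26·5.7 = 0 → P_y = 82.09 kN.
ΣM about P: M_P − 50·3.5 − (½·11.26·5.7)·6.9 = 0 → M_P = 396.4 kN·m.

P_x = 0, P_y = 82.09 kN, M_P = 396.4 kN·m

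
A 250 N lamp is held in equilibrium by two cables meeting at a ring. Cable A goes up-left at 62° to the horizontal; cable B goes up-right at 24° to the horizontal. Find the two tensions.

ΣF_x = 0: −T_A·cos62° + T_B·cos24° = 0 → T_B = 0.513901·T_A.
ΣF_y = 0: T_A·sin62° + T_B·sin24° = 250.
Substitute: T_A·(0.882948 + 0.513901·0.406737) = 250 → T_A = 228.944 ≈ 228.9 N.
Then T_B = 0.513901 × 228.944 = 117.7 N.

T_A = 228.9 N, T_B = 117.7 N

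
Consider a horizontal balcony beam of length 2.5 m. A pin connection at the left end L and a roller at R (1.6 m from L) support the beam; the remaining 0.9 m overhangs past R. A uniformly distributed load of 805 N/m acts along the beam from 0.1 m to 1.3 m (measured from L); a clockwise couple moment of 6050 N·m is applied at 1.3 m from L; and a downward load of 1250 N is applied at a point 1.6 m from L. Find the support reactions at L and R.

Resultant of the distributed load: 805 × 1.2 = 966 N at 0.7 m from L.
ΣM about L: R_y·1.6 − (805·1.2)·0.7 − 6050 − 1250·1.6 = 0 → R_y = 8726.2/1.6 = 5453.88 ≈ 5454 N.
ΣF_y = 0: L_y + 5453.88 − 805·1.2 − 1250 = 0 → L_y = -3238 N.
ΣF_x = 0: no horizontal applied forces, so L_x = 0.

L_x = 0, L_y = -3238 N, R_y = 5454 N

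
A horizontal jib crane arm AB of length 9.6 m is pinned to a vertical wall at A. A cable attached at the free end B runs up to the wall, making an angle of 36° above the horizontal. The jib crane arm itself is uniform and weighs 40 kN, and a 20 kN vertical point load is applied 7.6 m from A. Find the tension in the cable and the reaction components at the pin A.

ΣM about A: T·sin36°·9.6 − 40·4.8 − 20·7.6 = 0 → T = 344/(9.6·0.587785) = 60.9633 ≈ 60.96 kN.
ΣF_x = 0: A_x − T·cos36° = 0 → A_x = 60.9633 × 0.809017 = 49.32 kN.
ΣF_y = 0: A_y + T·sin36° − 40 − 20 = 0 → A_y = 60 − 60.9633 × 0.587785 = 24.17 kN.

T = 60.96 kN, A_x = 49.32 kN, A_y = 24.17 kN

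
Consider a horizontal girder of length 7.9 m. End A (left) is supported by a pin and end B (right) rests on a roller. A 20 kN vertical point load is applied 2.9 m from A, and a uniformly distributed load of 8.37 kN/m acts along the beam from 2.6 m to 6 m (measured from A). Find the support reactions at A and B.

Resultant of the distributed load: 8.37 × 3.4 = 28.458 kN at 4.3 m from A.
Moments about A: B_y·7.9 − 20·2.9 − (8.37·3.4)·4.3 = 0 → B_y = 180.3694/7.9 = 22.8316 ≈ 22.83 kN.
ΣF_y = 0: A_y + 22.8316 − 20 − 8.37·3.4 = 0 → A_y = 25.63 kN.
ΣF_x = 0: no horizontal applied forces, so A_x = 0.

A_x = 0, A_y = 25.63 kN, B_y = 22.83 kN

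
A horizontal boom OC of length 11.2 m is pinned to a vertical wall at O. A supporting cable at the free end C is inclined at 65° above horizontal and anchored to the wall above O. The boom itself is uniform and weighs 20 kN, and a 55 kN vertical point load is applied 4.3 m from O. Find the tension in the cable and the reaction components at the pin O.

T = 34.33 kN, O_x = 14.51 kN, O_y = 43.88 kN

ΣM about O: T·sin65°·11.2 − 20·5.6 − 55·4.3 = 0 → T = 348.5/(11.2·0.906308) = 34.3328 ≈ 34.33 kN.
ΣF_x = 0: O_x − T·cos65° = 0 → O_x = 34.3328 × 0.422618 = 14.51 kN.
ΣF_y = 0: O_y + T·sin65° − 20 − 55 = 0 → O_y = 75 − 34.3328 × 0.906308 = 43.88 kN.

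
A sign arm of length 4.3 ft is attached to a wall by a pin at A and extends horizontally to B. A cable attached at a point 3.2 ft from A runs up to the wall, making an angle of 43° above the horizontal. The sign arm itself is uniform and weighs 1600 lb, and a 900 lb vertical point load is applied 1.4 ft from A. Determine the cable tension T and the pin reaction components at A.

ΣM about A: T·sin43°·3.2 − 1600·2.15 − 900·1.4 = 0 → T = 4700/(3.2·0.681998) = 2153.6 ≈ 2154 lb.
ΣF_x = 0: A_x − T·cos43° = 0 → A_x = 2153.6 × 0.731354 = 1575 lb.
ΣF_y = 0: A_y + T·sin43° − 1600 − 900 = 0 → A_y = 2500 − 2153.6 × 0.681998 = 1031 lb.

T = 2154 lb, A_x = 1575 lb, A_y = 1031 lb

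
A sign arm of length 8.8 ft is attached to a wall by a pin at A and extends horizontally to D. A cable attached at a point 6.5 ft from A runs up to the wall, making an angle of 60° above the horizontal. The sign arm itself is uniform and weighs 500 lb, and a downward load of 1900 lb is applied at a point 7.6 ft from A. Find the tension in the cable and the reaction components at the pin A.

T = 2956 lb, A_x = 1478 lb, A_y = -160.0 lb

ΣM about A: T·sin60°·6.5 − 500·4.4 − 1900·7.6 = 0 → T = 16640/(6.5·0.866025) = 2956.03 ≈ 2956 lb.
ΣF_x = 0: A_x − T·cos60° = 0 → A_x = 2956.03 × 0.5 = 1478 lb.
ΣF_y = 0: A_y + T·sin60° − 500 − 1900 = 0 → A_y = 2400 − 2956.03 × 0.866025 = -160.0 lb.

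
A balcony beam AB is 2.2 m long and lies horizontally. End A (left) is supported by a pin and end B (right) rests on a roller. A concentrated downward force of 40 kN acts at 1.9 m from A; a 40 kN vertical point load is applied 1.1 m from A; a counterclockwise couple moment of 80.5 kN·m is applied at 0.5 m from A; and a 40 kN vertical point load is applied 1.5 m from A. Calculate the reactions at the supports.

Taking moments about A: B_y·2.2 − 40·1.9 − 40·1.1 + 80.5 − 40·1.5 = 0 → B_y = 99.5/2.2 = 45.2273 ≈ 45.23 kN.
ΣF_y = 0: A_y + 45.2273 − 40 − 40 − 40 = 0 → A_y = 74.77 kN.
ΣF_x = 0: no horizontal applied forces, so A_x = 0.

A_x = 0, A_y = 74.77 kN, B_y = 45.23 kN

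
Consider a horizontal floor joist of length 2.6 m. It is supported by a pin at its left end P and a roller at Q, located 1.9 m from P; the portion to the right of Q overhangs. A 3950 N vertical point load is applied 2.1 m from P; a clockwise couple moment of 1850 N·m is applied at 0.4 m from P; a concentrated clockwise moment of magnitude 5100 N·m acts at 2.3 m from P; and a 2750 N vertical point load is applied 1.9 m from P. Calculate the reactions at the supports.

P_x = 0, P_y = -4074 N, Q_y = 10770 N

ΣM about P: Q_y·1.9 − 3950·2.1 − 1850 − 5100 − 2750·1.9 = 0 → Q_y = 20470/1.9 = 10773.7 ≈ 10770 N.
ΣF_y = 0: P_y + 10773.7 − 3950 − 2750 = 0 → P_y = -4074 N.
ΣF_x = 0: no horizontal applied forces, so P_x = 0.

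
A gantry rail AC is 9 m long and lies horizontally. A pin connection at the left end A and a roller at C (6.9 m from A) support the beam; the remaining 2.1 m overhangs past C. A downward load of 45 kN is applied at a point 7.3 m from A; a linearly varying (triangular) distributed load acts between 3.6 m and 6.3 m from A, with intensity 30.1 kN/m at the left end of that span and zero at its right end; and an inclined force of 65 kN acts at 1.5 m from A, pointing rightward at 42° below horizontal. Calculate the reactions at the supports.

Resultant of the triangular load: ½ × 30.1 × 2.7 = 40.635 kN, acting at 4.5 m from A (one-third of the span from the peak).
Moments about A: C_y·6.9 − 45·7.3 − (½·30.1·2.7)·4.5 − 65·sin42°·1.5 = 0 → C_y = 576.598/6.9 = 83.5649 ≈ 83.56 kN.
ΣF_y = 0: A_y + 83.5649 − 45 − ½·30.1·2.7 − 65·sin42° = 0 → A_y = 45.56 kN.
ΣF_x = 0: A_x + 65·cos42° = 0 → A_x = -48.30 kN.

A_x = -48.30 kN, A_y = 45.56 kN, C_y = 83.56 kN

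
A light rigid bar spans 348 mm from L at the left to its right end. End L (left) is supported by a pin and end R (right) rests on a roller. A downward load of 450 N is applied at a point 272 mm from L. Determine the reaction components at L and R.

L_x = 0, L_y = 98.28 N, R_y = 351.7 N

Taking moments about L: R_y·348 − 450·272 = 0 → R_y = 122400/348 = 351.724 ≈ 351.7 N.
ΣF_y = 0: L_y + 351.724 − 450 = 0 → L_y = 98.28 N.
ΣF_x = 0: no horizontal applied forces, so L_x = 0.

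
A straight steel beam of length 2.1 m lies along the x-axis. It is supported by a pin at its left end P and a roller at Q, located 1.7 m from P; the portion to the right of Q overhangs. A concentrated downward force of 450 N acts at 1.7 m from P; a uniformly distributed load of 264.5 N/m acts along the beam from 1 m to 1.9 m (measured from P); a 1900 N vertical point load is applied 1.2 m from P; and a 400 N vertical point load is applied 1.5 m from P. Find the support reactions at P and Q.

P_x = 0, P_y = 640.9 N, Q_y = 2347 N

Resultant of the distributed load: 264.5 × 0.9 = 238.05 N at 1.45 m from P.
Moments about P: Q_y·1.7 − 450·1.7 − (264.5·0.9)·1.45 − 1900·1.2 − 400·1.5 = 0 → Q_y = 3990.1725/1.7 = 2347.16 ≈ 2347 N.
ΣF_y = 0: P_y + 2347.16 − 450 − 264.5·0.9 − 1900 − 400 = 0 → P_y = 640.9 N.
ΣF_x = 0: no horizontal applied forces, so P_x = 0.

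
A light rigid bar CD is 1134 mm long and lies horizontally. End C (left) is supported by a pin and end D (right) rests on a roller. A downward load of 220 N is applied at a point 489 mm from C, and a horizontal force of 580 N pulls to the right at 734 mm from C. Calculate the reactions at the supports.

C_x = -580.0 N, C_y = 125.1 N, D_y = 94.87 N

Taking moments about C: D_y·1134 − 220·489 = 0 → D_y = 107580/1134 = 94.8677 ≈ 94.87 N.
ΣF_y = 0: C_y + 94.8677 − 220 = 0 → C_y = 125.1 N.
ΣF_x = 0: C_x + 580 = 0 → C_x = -580.0 N.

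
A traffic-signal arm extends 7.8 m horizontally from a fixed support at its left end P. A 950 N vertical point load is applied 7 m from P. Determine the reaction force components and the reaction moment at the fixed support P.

ΣF_x = 0: P_x = 0.
ΣF_y = 0: P_y − 950 = 0 → P_y = 950.0 N.
ΣM about P: M_P − 950·7 = 0 → M_P = 6650 N·m.

P_x = 0, P_y = 950.0 N, M_P = 6650 N·m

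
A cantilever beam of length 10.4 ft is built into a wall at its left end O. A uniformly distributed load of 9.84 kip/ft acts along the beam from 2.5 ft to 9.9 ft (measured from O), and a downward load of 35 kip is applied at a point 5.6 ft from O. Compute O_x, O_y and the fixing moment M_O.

O_x = 0, O_y = 107.8 kip, M_O = 647.5 kip·ft

Resultant of the distributed load: 9.84 × 7.4 = 72.816 kip at 6.2 ft from O.
ΣF_x = 0: O_x = 0.
ΣF_y = 0: O_y − 9.84·7.4 − 35 = 0 → O_y = 107.8 kip.
ΣM about O: M_O − (9.84·7.4)·6.2 − 35·5.6 = 0 → M_O = 647.5 kip·ft.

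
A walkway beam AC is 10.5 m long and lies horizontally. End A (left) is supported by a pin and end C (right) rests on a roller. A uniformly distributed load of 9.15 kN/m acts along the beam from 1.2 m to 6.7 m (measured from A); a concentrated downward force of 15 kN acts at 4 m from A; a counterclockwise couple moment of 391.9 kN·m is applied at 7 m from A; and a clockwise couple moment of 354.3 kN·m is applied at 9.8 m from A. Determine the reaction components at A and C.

A_x = 0, A_y = 44.26 kN, C_y = 21.07 kN

Resultant of the distributed load: 9.15 × 5.5 = 50.325 kN at 3.95 m from A.
ΣM about A: C_y·10.5 − (9.15·5.5)·3.95 − 15·4 + 391.9 − 354.3 = 0 → C_y = 221.18375/10.5 = 21.0651 ≈ 21.07 kN.
ΣF_y = 0: A_y + 21.0651 − 9.15·5.5 − 15 = 0 → A_y = 44.26 kN.
ΣF_x = 0: no horizontal applied forces, so A_x = 0.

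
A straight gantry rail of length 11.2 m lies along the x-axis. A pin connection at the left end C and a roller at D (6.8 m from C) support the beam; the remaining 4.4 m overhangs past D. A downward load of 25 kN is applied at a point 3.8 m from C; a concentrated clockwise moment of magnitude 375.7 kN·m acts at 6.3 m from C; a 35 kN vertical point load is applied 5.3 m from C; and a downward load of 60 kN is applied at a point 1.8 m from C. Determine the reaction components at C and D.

Moments about C: D_y·6.8 − 25·3.8 − 375.7 − 35·5.3 − 60·1.8 = 0 → D_y = 764.2/6.8 = 112.382 ≈ 112.4 kN.
ΣF_y = 0: C_y + 112.382 − 25 − 35 − 60 = 0 → C_y = 7.618 kN.
ΣF_x = 0: no horizontal applied forces, so C_x = 0.

C_x = 0, C_y = 7.618 kN, D_y = 112.4 kN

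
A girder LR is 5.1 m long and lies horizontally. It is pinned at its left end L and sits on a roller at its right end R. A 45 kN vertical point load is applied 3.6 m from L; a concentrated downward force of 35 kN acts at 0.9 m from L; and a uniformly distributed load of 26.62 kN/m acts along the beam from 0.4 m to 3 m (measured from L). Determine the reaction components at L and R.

L_x = 0, L_y = 88.20 kN, R_y = 61.01 kN

Resultant of the distributed load: 26.62 × 2.6 = 69.212 kN at 1.7 m from L.
Taking moments about L: R_y·5.1 − 45·3.6 − 35·0.9 − (26.62·2.6)·1.7 = 0 → R_y = 311.1604/5.1 = 61.0118 ≈ 61.01 kN.
ΣF_y = 0: L_y + 61.0118 − 45 − 35 − 26.62·2.6 = 0 → L_y = 88.20 kN.
ΣF_x = 0: no horizontal applied forces, so L_x = 0.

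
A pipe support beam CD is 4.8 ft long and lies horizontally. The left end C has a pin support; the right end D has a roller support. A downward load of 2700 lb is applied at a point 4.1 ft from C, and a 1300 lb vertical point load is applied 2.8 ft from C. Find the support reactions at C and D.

C_x = 0, C_y = 935.4 lb, D_y = 3065 lb

Moments about C: D_y·4.8 − 2700·4.1 − 1300·2.8 = 0 → D_y = 14710/4.8 = 3064.58 ≈ 3065 lb.
ΣF_y = 0: C_y + 3064.58 − 2700 − 1300 = 0 → C_y = 935.4 lb.
ΣF_x = 0: no horizontal applied forces, so C_x = 0.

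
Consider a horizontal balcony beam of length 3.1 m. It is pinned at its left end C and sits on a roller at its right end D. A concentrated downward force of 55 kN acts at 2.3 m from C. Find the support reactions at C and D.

Taking moments about C: D_y·3.1 − 55·2.3 = 0 → D_y = 126.5/3.1 = 40.8065 ≈ 40.81 kN.
ΣF_y = 0: C_y + 40.8065 − 55 = 0 → C_y = 14.19 kN.
ΣF_x = 0: no horizontal applied forces, so C_x = 0.

C_x = 0, C_y = 14.19 kN, D_y = 40.81 kN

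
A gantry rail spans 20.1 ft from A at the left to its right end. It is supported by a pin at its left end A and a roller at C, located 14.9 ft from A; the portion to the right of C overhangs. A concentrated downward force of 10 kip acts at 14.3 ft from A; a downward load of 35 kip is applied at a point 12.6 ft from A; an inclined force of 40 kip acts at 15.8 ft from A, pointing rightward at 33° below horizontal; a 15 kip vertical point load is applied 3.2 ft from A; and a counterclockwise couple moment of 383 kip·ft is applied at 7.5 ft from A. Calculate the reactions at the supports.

Moments about A: C_y·14.9 − 10·14.3 − 35·12.6 − 40·sin33°·15.8 − 15·3.2 + 383 = 0 → C_y = 593.212/14.9 = 39.8129 ≈ 39.81 kip.
ΣF_y = 0: A_y + 39.8129 − 10 − 35 − 40·sin33° − 15 = 0 → A_y = 41.97 kip.
ΣF_x = 0: A_x + 40·cos33° = 0 → A_x = -33.55 kip.

A_x = -33.55 kip, A_y = 41.97 kip, C_y = 39.81 kip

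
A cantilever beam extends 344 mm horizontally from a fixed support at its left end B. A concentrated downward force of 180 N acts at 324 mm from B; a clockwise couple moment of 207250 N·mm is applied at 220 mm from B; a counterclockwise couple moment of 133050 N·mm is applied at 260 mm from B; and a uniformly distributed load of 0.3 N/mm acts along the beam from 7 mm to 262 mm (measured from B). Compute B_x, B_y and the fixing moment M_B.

Resultant of the distributed load: 0.3 × 255 = 76.5 N at 134.5 mm from B.
ΣF_x = 0: B_x = 0.
ΣF_y = 0: B_y − 180 − 0.3·255 = 0 → B_y = 256.5 N.
ΣM about B: M_B − 180·324 − 207250 + 133050 − (0.3·255)·134.5 = 0 → M_B = 142800 N·mm.

B_x = 0, B_y = 256.5 N, M_B = 142800 N·mm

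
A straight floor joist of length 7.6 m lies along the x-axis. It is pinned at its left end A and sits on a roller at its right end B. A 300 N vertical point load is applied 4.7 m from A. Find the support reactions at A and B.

A_x = 0, A_y = 114.5 N, B_y = 185.5 N

Moments about A: B_y·7.6 − 300·4.7 = 0 → B_y = 1410/7.6 = 185.526 ≈ 185.5 N.
ΣF_y = 0: A_y + 185.526 − 300 = 0 → A_y = 114.5 N.
ΣF_x = 0: no horizontal applied forces, so A_x = 0.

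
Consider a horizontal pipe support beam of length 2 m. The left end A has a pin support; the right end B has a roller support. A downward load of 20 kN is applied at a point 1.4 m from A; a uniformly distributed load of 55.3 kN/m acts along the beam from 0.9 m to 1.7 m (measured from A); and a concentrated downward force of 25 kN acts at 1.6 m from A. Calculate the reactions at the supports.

A_x = 0, A_y = 26.48 kN, B_y = 62.76 kN

Resultant of the distributed load: 55.3 × 0.8 = 44.24 kN at 1.3 m from A.
ΣM about A: B_y·2 − 20·1.4 − (55.3·0.8)·1.3 − 25·1.6 = 0 → B_y = 125.512/2 = 62.756 ≈ 62.76 kN.
ΣF_y = 0: A_y + 62.756 − 20 − 55.3·0.8 − 25 = 0 → A_y = 26.48 kN.
ΣF_x = 0: no horizontal applied forces, so A_x = 0.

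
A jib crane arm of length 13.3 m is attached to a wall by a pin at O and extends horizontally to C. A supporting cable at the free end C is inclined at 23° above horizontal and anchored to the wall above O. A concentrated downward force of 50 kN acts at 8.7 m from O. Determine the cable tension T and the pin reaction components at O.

ΣM about O: T·sin23°·13.3 − 50·8.7 = 0 → T = 435/(13.3·0.390731) = 83.7066 ≈ 83.71 kN.
ΣF_x = 0: O_x − T·cos23° = 0 → O_x = 83.7066 × 0.920505 = 77.05 kN.
ΣF_y = 0: O_y + T·sin23° − 50 = 0 → O_y = 50 − 83.7066 × 0.390731 = 17.29 kN.

T = 83.71 kN, O_x = 77.05 kN, O_y = 17.29 kN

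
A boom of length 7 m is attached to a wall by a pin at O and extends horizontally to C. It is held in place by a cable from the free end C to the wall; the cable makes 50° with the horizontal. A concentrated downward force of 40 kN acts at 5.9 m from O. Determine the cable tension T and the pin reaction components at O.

ΣM about O: T·sin50°·7 − 40·5.9 = 0 → T = 236/(7·0.766044) = 44.0109 ≈ 44.01 kN.
ΣF_x = 0: O_x − T·cos50° = 0 → O_x = 44.0109 × 0.642788 = 28.29 kN.
ΣF_y = 0: O_y + T·sin50° − 40 = 0 → O_y = 40 − 44.0109 × 0.766044 = 6.286 kN.

T = 44.01 kN, O_x = 28.29 kN, O_y = 6.286 kN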